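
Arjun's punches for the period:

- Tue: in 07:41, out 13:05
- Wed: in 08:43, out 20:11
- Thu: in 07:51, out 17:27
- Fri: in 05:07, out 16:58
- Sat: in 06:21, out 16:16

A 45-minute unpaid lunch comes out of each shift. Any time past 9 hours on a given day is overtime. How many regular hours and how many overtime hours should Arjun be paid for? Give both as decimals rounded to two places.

Tue: 07:41–13:05 = 5 h 24 min; less 45 min break → 4 h 39 min
Wed: 08:43–20:11 = 11 h 28 min; less 45 min break → 10 h 43 min
Thu: 07:51–17:27 = 9 h 36 min; less 45 min break → 8 h 51 min
Fri: 05:07–16:58 = 11 h 51 min; less 45 min break → 11 h 6 min
Sat: 06:21–16:16 = 9 h 55 min; less 45 min break → 9 h 10 min
Tue reg 4 h 39 min / OT 0 h 0 min; Wed reg 9 h 0 min / OT 1 h 43 min; Thu reg 8 h 51 min / OT 0 h 0 min; Fri reg 9 h 0 min / OT 2 h 6 min; Sat reg 9 h 0 min / OT 0 h 10 min.
Totals: regular 40 h 30 min, overtime 3 h 59 min.

Regular 40.50 hours, overtime 3.98 hours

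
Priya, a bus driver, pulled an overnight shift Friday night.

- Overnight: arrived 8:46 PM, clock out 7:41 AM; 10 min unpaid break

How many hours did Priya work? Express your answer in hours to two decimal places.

10.75 hours

Overnight: 8:46 PM → midnight = 3 h 14 min; midnight → 7:41 AM = 7 h 41 min; span 10 h 55 min; less 10 min break → 10 h 45 min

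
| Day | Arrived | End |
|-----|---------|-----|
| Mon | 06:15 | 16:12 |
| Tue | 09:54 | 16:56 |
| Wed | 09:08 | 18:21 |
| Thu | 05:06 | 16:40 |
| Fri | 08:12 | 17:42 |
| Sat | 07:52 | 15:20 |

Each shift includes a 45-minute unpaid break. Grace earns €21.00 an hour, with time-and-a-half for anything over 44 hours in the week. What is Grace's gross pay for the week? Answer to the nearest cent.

€1120.35

Mon: 06:15–16:12 = 9 h 57 min; less 45 min break → 9 h 12 min
Tue: 09:54–16:56 = 7 h 2 min; less 45 min break → 6 h 17 min
Wed: 09:08–18:21 = 9 h 13 min; less 45 min break → 8 h 28 min
Thu: 05:06–16:40 = 11 h 34 min; less 45 min break → 10 h 49 min
Fri: 08:12–17:42 = 9 h 30 min; less 45 min break → 8 h 45 min
Sat: 07:52–15:20 = 7 h 28 min; less 45 min break → 6 h 43 min
Total worked: 50 h 14 min = 3014 min.
Regular 44 h 0 min = 2640 min at €21.00/h; overtime 6 h 14 min = 374 min at €31.50/h.
Pay = (2640 × €21.00 + 374 × €31.50) ÷ 60 = €1120.35.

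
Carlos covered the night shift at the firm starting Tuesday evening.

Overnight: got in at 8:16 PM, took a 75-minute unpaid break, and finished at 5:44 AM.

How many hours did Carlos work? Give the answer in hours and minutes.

8 h 13 min

Overnight: 8:16 PM → midnight = 3 h 44 min; midnight → 5:44 AM = 5 h 44 min; span 9 h 28 min; less 75 min break → 8 h 13 min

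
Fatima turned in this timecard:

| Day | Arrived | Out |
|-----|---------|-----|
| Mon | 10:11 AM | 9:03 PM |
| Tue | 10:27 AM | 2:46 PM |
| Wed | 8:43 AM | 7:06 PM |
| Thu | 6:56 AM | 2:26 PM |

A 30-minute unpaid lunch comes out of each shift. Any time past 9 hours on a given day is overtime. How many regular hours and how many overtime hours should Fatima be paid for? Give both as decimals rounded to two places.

Regular 28.82 hours, overtime 2.25 hours

Mon: 10:11 AM–9:03 PM = 10 h 52 min; less 30 min break → 10 h 22 min
Tue: 10:27 AM–2:46 PM = 4 h 19 min; less 30 min break → 3 h 49 min
Wed: 8:43 AM–7:06 PM = 10 h 23 min; less 30 min break → 9 h 53 min
Thu: 6:56 AM–2:26 PM = 7 h 30 min; less 30 min break → 7 h 0 min
Mon reg 9 h 0 min / OT 1 h 22 min; Tue reg 3 h 49 min / OT 0 h 0 min; Wed reg 9 h 0 min / OT 0 h 53 min; Thu reg 7 h 0 min / OT 0 h 0 min.
Totals: regular 28 h 49 min, overtime 2 h 15 min.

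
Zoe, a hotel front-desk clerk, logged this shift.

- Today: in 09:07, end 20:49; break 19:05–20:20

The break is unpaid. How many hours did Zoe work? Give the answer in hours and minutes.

10 h 27 min

Today: 09:07–20:49 = 11 h 42 min; less 75 min break → 10 h 27 min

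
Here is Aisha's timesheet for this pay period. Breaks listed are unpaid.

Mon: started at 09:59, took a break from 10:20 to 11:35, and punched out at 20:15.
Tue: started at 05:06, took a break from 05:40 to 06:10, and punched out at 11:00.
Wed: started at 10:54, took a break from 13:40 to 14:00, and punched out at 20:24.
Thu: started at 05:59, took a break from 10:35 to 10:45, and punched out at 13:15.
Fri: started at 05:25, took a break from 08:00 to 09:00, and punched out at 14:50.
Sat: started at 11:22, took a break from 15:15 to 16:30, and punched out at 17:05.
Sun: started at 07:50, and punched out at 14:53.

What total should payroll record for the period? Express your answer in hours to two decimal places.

Mon: 09:59–20:15 = 10 h 16 min; less 75 min break → 9 h 1 min
Tue: 05:06–11:00 = 5 h 54 min; less 30 min break → 5 h 24 min
Wed: 10:54–20:24 = 9 h 30 min; less 20 min break → 9 h 10 min
Thu: 05:59–13:15 = 7 h 16 min; less 10 min break → 7 h 6 min
Fri: 05:25–14:50 = 9 h 25 min; less 60 min break → 8 h 25 min
Sat: 11:22–17:05 = 5 h 43 min; less 75 min break → 4 h 28 min
Sun: 07:50–14:53 = 7 h 3 min
Total: 9 h 1 min + 5 h 24 min + 9 h 10 min + 7 h 6 min + 8 h 25 min + 4 h 28 min + 7 h 3 min = 50 h 37 min.

50.62 hours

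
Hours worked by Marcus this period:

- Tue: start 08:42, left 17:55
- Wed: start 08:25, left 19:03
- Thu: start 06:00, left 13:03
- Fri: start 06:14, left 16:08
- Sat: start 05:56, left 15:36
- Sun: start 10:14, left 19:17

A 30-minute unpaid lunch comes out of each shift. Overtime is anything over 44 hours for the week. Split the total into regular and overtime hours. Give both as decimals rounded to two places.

Regular 44.00 hours, overtime 8.52 hours

Tue: 08:42–17:55 = 9 h 13 min; less 30 min break → 8 h 43 min
Wed: 08:25–19:03 = 10 h 38 min; less 30 min break → 10 h 8 min
Thu: 06:00–13:03 = 7 h 3 min; less 30 min break → 6 h 33 min
Fri: 06:14–16:08 = 9 h 54 min; less 30 min break → 9 h 24 min
Sat: 05:56–15:36 = 9 h 40 min; less 30 min break → 9 h 10 min
Sun: 10:14–19:17 = 9 h 3 min; less 30 min break → 8 h 33 min
Total worked: 52 h 31 min = 52.52 h.
Threshold 44 h → overtime 8 h 31 min, regular 44 h 0 min.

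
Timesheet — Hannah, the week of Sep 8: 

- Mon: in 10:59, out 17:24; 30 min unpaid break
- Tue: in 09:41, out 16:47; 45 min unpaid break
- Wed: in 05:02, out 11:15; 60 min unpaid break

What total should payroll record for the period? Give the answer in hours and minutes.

Mon: 10:59–17:24 = 6 h 25 min; less 30 min break → 5 h 55 min
Tue: 09:41–16:47 = 7 h 6 min; less 45 min break → 6 h 21 min
Wed: 05:02–11:15 = 6 h 13 min; less 60 min break → 5 h 13 min
Total: 5 h 55 min + 6 h 21 min + 5 h 13 min = 17 h 29 min.

17 h 29 min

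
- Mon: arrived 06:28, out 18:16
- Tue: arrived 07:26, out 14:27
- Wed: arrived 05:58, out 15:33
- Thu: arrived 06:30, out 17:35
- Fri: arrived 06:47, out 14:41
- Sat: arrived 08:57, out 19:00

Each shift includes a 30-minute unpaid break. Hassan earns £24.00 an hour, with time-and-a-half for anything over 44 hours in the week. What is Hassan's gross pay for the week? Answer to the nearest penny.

Mon: 06:28–18:16 = 11 h 48 min; less 30 min break → 11 h 18 min
Tue: 07:26–14:27 = 7 h 1 min; less 30 min break → 6 h 31 min
Wed: 05:58–15:33 = 9 h 35 min; less 30 min break → 9 h 5 min
Thu: 06:30–17:35 = 11 h 5 min; less 30 min break → 10 h 35 min
Fri: 06:47–14:41 = 7 h 54 min; less 30 min break → 7 h 24 min
Sat: 08:57–19:00 = 10 h 3 min; less 30 min break → 9 h 33 min
Total worked: 54 h 26 min = 3266 min.
Regular 44 h 0 min = 2640 min at £24.00/h; overtime 10 h 26 min = 626 min at £36.00/h.
Pay = (2640 × £24.00 + 626 × £36.00) ÷ 60 = £1431.60.

£1431.60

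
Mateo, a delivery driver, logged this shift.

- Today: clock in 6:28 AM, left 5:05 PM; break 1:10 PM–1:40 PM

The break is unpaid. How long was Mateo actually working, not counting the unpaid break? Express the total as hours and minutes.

10 h 7 min

Today: 6:28 AM–5:05 PM = 10 h 37 min; less 30 min break → 10 h 7 min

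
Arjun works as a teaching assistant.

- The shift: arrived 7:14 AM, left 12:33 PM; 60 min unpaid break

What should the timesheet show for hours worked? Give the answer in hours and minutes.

The shift: 7:14 AM–12:33 PM = 5 h 19 min; less 60 min break → 4 h 19 min

4 h 19 min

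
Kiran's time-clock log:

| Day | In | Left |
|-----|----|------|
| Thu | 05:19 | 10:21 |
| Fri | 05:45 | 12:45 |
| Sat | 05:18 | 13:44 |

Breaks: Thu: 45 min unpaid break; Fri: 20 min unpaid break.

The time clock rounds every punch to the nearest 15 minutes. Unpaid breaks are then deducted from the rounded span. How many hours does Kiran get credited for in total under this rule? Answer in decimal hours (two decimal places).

Thu: in 05:19→05:15, out 10:21→10:15; 5 h 0 min − 45 min = 4 h 15 min
Fri: in 05:45→05:45, out 12:45→12:45; 7 h 0 min − 20 min = 6 h 40 min
Sat: in 05:18→05:15, out 13:44→13:45; 8 h 30 min
Total credited: 19 h 25 min.

19.42 hours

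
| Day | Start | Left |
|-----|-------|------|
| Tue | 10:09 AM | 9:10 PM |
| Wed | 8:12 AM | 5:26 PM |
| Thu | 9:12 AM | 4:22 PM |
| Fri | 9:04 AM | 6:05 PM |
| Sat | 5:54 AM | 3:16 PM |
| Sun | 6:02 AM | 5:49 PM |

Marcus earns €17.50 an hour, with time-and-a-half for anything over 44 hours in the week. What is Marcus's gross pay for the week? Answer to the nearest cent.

Tue: 10:09 AM–9:10 PM = 11 h 1 min
Wed: 8:12 AM–5:26 PM = 9 h 14 min
Thu: 9:12 AM–4:22 PM = 7 h 10 min
Fri: 9:04 AM–6:05 PM = 9 h 1 min
Sat: 5:54 AM–3:16 PM = 9 h 22 min
Sun: 6:02 AM–5:49 PM = 11 h 47 min
Total worked: 57 h 35 min = 3455 min.
Regular 44 h 0 min = 2640 min at €17.50/h; overtime 13 h 35 min = 815 min at €26.25/h.
Pay = (2640 × €17.50 + 815 × €26.25) ÷ 60 = €1126.56.

€1126.56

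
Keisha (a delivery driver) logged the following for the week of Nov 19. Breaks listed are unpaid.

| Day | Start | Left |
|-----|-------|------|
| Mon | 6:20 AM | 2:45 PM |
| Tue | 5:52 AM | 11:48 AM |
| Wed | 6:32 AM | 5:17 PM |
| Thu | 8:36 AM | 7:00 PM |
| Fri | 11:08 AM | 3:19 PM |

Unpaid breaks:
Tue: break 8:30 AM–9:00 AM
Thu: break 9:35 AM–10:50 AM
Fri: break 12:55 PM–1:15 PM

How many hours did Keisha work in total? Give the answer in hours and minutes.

Mon: 6:20 AM–2:45 PM = 8 h 25 min
Tue: 5:52 AM–11:48 AM = 5 h 56 min; less 30 min break → 5 h 26 min
Wed: 6:32 AM–5:17 PM = 10 h 45 min
Thu: 8:36 AM–7:00 PM = 10 h 24 min; less 75 min break → 9 h 9 min
Fri: 11:08 AM–3:19 PM = 4 h 11 min; less 20 min break → 3 h 51 min
Total: 8 h 25 min + 5 h 26 min + 10 h 45 min + 9 h 9 min + 3 h 51 min = 37 h 36 min.

37 h 36 min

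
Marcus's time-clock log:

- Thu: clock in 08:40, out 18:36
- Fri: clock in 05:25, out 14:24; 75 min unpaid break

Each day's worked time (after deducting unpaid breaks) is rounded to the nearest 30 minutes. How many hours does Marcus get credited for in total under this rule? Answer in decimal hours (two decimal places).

Thu: 08:40–18:36 = 9 h 56 min → rounds to 10 h 0 min
Fri: 05:25–14:24 = 8 h 59 min − 75 min = 7 h 44 min → rounds to 7 h 30 min
Total credited: 17 h 30 min.

17.50 hours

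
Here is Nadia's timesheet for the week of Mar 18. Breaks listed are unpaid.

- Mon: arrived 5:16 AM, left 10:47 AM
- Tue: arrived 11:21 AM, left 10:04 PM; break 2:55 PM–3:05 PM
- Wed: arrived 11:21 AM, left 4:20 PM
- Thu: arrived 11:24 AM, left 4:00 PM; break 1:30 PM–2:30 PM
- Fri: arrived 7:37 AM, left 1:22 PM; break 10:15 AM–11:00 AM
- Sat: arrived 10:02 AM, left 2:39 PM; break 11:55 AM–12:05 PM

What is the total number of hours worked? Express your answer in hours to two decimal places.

34.10 hours

Mon: 5:16 AM–10:47 AM = 5 h 31 min
Tue: 11:21 AM–10:04 PM = 10 h 43 min; less 10 min break → 10 h 33 min
Wed: 11:21 AM–4:20 PM = 4 h 59 min
Thu: 11:24 AM–4:00 PM = 4 h 36 min; less 60 min break → 3 h 36 min
Fri: 7:37 AM–1:22 PM = 5 h 45 min; less 45 min break → 5 h 0 min
Sat: 10:02 AM–2:39 PM = 4 h 37 min; less 10 min break → 4 h 27 min
Total: 5 h 31 min + 10 h 33 min + 4 h 59 min + 3 h 36 min + 5 h 0 min + 4 h 27 min = 34 h 6 min.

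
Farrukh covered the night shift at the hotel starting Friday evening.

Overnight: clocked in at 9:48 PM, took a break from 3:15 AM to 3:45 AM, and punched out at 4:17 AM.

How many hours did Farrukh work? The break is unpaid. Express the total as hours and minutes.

5 h 59 min

Overnight: 9:48 PM → midnight = 2 h 12 min; midnight → 4:17 AM = 4 h 17 min; span 6 h 29 min; less 30 min break → 5 h 59 min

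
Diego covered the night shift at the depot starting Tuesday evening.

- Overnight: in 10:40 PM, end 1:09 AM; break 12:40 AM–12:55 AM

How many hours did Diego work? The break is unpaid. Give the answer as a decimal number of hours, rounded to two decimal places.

Overnight: 10:40 PM → midnight = 1 h 20 min; midnight → 1:09 AM = 1 h 9 min; span 2 h 29 min; less 15 min break → 2 h 14 min

2.23 hours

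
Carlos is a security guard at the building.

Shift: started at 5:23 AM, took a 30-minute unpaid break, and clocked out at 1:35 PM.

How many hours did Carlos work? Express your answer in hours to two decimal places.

7.70 hours

Shift: 5:23 AM–1:35 PM = 8 h 12 min; less 30 min break → 7 h 42 min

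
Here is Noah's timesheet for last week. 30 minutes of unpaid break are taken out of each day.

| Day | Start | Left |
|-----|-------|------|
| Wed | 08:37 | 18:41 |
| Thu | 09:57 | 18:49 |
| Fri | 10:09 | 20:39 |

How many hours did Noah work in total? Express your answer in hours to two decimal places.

27.93 hours

Wed: 08:37–18:41 = 10 h 4 min; less 30 min break → 9 h 34 min
Thu: 09:57–18:49 = 8 h 52 min; less 30 min break → 8 h 22 min
Fri: 10:09–20:39 = 10 h 30 min; less 30 min break → 10 h 0 min
Total: 9 h 34 min + 8 h 22 min + 10 h 0 min = 27 h 56 min.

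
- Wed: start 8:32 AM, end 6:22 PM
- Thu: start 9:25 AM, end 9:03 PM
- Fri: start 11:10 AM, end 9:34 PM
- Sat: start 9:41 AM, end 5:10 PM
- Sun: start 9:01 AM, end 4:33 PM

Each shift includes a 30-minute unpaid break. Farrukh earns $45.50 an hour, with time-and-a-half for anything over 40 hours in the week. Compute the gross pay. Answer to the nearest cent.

Wed: 8:32 AM–6:22 PM = 9 h 50 min; less 30 min break → 9 h 20 min
Thu: 9:25 AM–9:03 PM = 11 h 38 min; less 30 min break → 11 h 8 min
Fri: 11:10 AM–9:34 PM = 10 h 24 min; less 30 min break → 9 h 54 min
Sat: 9:41 AM–5:10 PM = 7 h 29 min; less 30 min break → 6 h 59 min
Sun: 9:01 AM–4:33 PM = 7 h 32 min; less 30 min break → 7 h 2 min
Total worked: 44 h 23 min = 2663 min.
Regular 40 h 0 min = 2400 min at $45.50/h; overtime 4 h 23 min = 263 min at $68.25/h.
Pay = (2400 × $45.50 + 263 × $68.25) ÷ 60 = $2119.16.

$2119.16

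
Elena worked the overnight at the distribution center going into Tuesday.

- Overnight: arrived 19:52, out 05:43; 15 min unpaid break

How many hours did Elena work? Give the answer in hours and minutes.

9 h 36 min

Overnight: 19:52 → midnight = 4 h 8 min; midnight → 05:43 = 5 h 43 min; span 9 h 51 min; less 15 min break → 9 h 36 min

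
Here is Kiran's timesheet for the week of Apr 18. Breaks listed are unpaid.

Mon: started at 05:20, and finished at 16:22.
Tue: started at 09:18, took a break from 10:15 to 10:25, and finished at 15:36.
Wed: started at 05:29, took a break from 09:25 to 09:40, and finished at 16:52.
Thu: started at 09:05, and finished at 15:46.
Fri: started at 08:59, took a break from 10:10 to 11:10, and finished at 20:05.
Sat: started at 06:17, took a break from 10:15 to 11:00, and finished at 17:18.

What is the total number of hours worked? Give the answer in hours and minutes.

Mon: 05:20–16:22 = 11 h 2 min
Tue: 09:18–15:36 = 6 h 18 min; less 10 min break → 6 h 8 min
Wed: 05:29–16:52 = 11 h 23 min; less 15 min break → 11 h 8 min
Thu: 09:05–15:46 = 6 h 41 min
Fri: 08:59–20:05 = 11 h 6 min; less 60 min break → 10 h 6 min
Sat: 06:17–17:18 = 11 h 1 min; less 45 min break → 10 h 16 min
Total: 11 h 2 min + 6 h 8 min + 11 h 8 min + 6 h 41 min + 10 h 6 min + 10 h 16 min = 55 h 21 min.

55 h 21 min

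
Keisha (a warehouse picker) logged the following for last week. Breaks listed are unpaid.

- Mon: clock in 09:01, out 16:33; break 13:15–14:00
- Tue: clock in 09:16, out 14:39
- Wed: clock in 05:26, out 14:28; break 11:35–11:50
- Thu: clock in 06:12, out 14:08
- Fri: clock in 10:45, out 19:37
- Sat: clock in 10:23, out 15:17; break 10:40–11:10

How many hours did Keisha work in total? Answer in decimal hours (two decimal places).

Mon: 09:01–16:33 = 7 h 32 min; less 45 min break → 6 h 47 min
Tue: 09:16–14:39 = 5 h 23 min
Wed: 05:26–14:28 = 9 h 2 min; less 15 min break → 8 h 47 min
Thu: 06:12–14:08 = 7 h 56 min
Fri: 10:45–19:37 = 8 h 52 min
Sat: 10:23–15:17 = 4 h 54 min; less 30 min break → 4 h 24 min
Total: 6 h 47 min + 5 h 23 min + 8 h 47 min + 7 h 56 min + 8 h 52 min + 4 h 24 min = 42 h 9 min.

42.15 hours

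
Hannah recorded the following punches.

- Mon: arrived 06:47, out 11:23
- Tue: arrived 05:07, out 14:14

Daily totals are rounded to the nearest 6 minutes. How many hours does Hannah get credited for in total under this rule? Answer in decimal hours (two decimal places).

Mon: 06:47–11:23 = 4 h 36 min → rounds to 4 h 36 min
Tue: 05:07–14:14 = 9 h 7 min → rounds to 9 h 6 min
Total credited: 13 h 42 min.

13.70 hours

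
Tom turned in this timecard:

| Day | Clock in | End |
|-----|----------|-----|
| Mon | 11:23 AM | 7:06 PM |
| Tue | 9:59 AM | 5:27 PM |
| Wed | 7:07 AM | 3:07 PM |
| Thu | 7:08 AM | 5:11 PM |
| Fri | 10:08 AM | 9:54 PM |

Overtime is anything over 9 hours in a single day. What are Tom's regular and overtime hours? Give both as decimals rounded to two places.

Mon: 11:23 AM–7:06 PM = 7 h 43 min
Tue: 9:59 AM–5:27 PM = 7 h 28 min
Wed: 7:07 AM–3:07 PM = 8 h 0 min
Thu: 7:08 AM–5:11 PM = 10 h 3 min
Fri: 10:08 AM–9:54 PM = 11 h 46 min
Mon reg 7 h 43 min / OT 0 h 0 min; Tue reg 7 h 28 min / OT 0 h 0 min; Wed reg 8 h 0 min / OT 0 h 0 min; Thu reg 9 h 0 min / OT 1 h 3 min; Fri reg 9 h 0 min / OT 2 h 46 min.
Totals: regular 41 h 11 min, overtime 3 h 49 min.

Regular 41.18 hours, overtime 3.82 hours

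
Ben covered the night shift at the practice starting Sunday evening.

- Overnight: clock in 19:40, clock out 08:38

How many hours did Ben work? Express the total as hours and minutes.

Overnight: 19:40 → midnight = 4 h 20 min; midnight → 08:38 = 8 h 38 min; span 12 h 58 min

12 h 58 min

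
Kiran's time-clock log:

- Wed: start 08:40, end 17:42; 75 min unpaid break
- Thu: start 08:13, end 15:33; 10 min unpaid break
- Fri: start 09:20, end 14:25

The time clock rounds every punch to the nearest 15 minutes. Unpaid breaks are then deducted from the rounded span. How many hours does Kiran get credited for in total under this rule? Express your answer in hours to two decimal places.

Wed: in 08:40→08:45, out 17:42→17:45; 9 h 0 min − 75 min = 7 h 45 min
Thu: in 08:13→08:15, out 15:33→15:30; 7 h 15 min − 10 min = 7 h 5 min
Fri: in 09:20→09:15, out 14:25→14:30; 5 h 15 min
Total credited: 20 h 5 min.

20.08 hours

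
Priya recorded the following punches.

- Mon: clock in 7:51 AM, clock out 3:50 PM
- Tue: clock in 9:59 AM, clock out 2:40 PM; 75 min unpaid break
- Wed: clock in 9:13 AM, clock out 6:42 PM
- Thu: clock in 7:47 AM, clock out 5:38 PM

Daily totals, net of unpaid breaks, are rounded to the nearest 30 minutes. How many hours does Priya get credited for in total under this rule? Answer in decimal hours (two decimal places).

31.00 hours

Mon: 7:51 AM–3:50 PM = 7 h 59 min → rounds to 8 h 0 min
Tue: 9:59 AM–2:40 PM = 4 h 41 min − 75 min = 3 h 26 min → rounds to 3 h 30 min
Wed: 9:13 AM–6:42 PM = 9 h 29 min → rounds to 9 h 30 min
Thu: 7:47 AM–5:38 PM = 9 h 51 min → rounds to 10 h 0 min
Total credited: 31 h 0 min.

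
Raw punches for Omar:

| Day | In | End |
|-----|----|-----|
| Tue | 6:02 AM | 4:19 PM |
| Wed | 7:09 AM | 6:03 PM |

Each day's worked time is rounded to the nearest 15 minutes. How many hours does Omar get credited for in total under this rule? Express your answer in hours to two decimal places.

21.25 hours

Tue: 6:02 AM–4:19 PM = 10 h 17 min → rounds to 10 h 15 min
Wed: 7:09 AM–6:03 PM = 10 h 54 min → rounds to 11 h 0 min
Total credited: 21 h 15 min.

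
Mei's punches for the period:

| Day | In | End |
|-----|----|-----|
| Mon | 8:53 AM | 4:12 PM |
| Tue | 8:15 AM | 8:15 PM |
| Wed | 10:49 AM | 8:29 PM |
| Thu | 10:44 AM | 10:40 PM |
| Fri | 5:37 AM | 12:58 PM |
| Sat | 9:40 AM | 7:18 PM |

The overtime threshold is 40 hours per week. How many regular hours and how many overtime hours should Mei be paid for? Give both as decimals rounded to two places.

Regular 40.00 hours, overtime 17.90 hours

Mon: 8:53 AM–4:12 PM = 7 h 19 min
Tue: 8:15 AM–8:15 PM = 12 h 0 min
Wed: 10:49 AM–8:29 PM = 9 h 40 min
Thu: 10:44 AM–10:40 PM = 11 h 56 min
Fri: 5:37 AM–12:58 PM = 7 h 21 min
Sat: 9:40 AM–7:18 PM = 9 h 38 min
Total worked: 57 h 54 min = 57.90 h.
Threshold 40 h → overtime 17 h 54 min, regular 40 h 0 min.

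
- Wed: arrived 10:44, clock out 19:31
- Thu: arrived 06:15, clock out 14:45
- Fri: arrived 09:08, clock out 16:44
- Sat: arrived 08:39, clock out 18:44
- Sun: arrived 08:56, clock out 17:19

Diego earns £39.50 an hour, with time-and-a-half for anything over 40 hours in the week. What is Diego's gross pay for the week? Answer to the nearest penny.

£1778.49

Wed: 10:44–19:31 = 8 h 47 min
Thu: 06:15–14:45 = 8 h 30 min
Fri: 09:08–16:44 = 7 h 36 min
Sat: 08:39–18:44 = 10 h 5 min
Sun: 08:56–17:19 = 8 h 23 min
Total worked: 43 h 21 min = 2601 min.
Regular 40 h 0 min = 2400 min at £39.50/h; overtime 3 h 21 min = 201 min at £59.25/h.
Pay = (2400 × £39.50 + 201 × £59.25) ÷ 60 = £1778.49.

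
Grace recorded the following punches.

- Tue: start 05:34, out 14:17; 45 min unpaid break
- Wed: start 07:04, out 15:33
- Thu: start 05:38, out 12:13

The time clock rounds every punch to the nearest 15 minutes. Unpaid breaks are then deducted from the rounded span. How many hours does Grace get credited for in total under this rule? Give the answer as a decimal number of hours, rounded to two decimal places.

Tue: in 05:34→05:30, out 14:17→14:15; 8 h 45 min − 45 min = 8 h 0 min
Wed: in 07:04→07:00, out 15:33→15:30; 8 h 30 min
Thu: in 05:38→05:45, out 12:13→12:15; 6 h 30 min
Total credited: 23 h 0 min.

23.00 hours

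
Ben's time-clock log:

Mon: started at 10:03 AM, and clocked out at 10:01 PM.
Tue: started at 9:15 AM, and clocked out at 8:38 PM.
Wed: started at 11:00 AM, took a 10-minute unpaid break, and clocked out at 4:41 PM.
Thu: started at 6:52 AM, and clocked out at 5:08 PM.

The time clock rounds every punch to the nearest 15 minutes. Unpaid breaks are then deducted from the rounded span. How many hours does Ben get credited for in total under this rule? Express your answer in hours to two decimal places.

39.58 hours

Mon: in 10:03 AM→10:00 AM, out 10:01 PM→10:00 PM; 12 h 0 min
Tue: in 9:15 AM→9:15 AM, out 8:38 PM→8:45 PM; 11 h 30 min
Wed: in 11:00 AM→11:00 AM, out 4:41 PM→4:45 PM; 5 h 45 min − 10 min = 5 h 35 min
Thu: in 6:52 AM→6:45 AM, out 5:08 PM→5:15 PM; 10 h 30 min
Total credited: 39 h 35 min.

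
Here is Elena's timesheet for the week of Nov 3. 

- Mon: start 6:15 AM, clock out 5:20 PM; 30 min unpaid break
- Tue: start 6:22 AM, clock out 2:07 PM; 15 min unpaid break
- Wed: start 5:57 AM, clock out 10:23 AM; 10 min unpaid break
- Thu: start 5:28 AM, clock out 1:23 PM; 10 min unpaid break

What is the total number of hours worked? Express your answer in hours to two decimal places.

30.10 hours

Mon: 6:15 AM–5:20 PM = 11 h 5 min; less 30 min break → 10 h 35 min
Tue: 6:22 AM–2:07 PM = 7 h 45 min; less 15 min break → 7 h 30 min
Wed: 5:57 AM–10:23 AM = 4 h 26 min; less 10 min break → 4 h 16 min
Thu: 5:28 AM–1:23 PM = 7 h 55 min; less 10 min break → 7 h 45 min
Total: 10 h 35 min + 7 h 30 min + 4 h 16 min + 7 h 45 min = 30 h 6 min.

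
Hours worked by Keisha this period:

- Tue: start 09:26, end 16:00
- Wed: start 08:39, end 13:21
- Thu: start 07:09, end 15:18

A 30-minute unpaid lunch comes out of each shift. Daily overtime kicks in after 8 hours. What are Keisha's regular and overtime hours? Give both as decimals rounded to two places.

Regular 17.92 hours, overtime 0.00 hours

Tue: 09:26–16:00 = 6 h 34 min; less 30 min break → 6 h 4 min
Wed: 08:39–13:21 = 4 h 42 min; less 30 min break → 4 h 12 min
Thu: 07:09–15:18 = 8 h 9 min; less 30 min break → 7 h 39 min
Tue reg 6 h 4 min / OT 0 h 0 min; Wed reg 4 h 12 min / OT 0 h 0 min; Thu reg 7 h 39 min / OT 0 h 0 min.
Totals: regular 17 h 55 min, overtime 0 h 0 min.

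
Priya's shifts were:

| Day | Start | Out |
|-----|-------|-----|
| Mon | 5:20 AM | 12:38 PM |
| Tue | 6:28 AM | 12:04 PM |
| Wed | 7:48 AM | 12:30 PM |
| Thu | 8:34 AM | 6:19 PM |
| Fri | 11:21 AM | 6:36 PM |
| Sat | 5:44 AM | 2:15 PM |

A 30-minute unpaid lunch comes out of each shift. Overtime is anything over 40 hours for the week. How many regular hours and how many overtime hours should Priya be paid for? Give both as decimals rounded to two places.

Mon: 5:20 AM–12:38 PM = 7 h 18 min; less 30 min break → 6 h 48 min
Tue: 6:28 AM–12:04 PM = 5 h 36 min; less 30 min break → 5 h 6 min
Wed: 7:48 AM–12:30 PM = 4 h 42 min; less 30 min break → 4 h 12 min
Thu: 8:34 AM–6:19 PM = 9 h 45 min; less 30 min break → 9 h 15 min
Fri: 11:21 AM–6:36 PM = 7 h 15 min; less 30 min break → 6 h 45 min
Sat: 5:44 AM–2:15 PM = 8 h 31 min; less 30 min break → 8 h 1 min
Total worked: 40 h 7 min = 40.12 h.
Threshold 40 h → overtime 0 h 7 min, regular 40 h 0 min.

Regular 40.00 hours, overtime 0.12 hours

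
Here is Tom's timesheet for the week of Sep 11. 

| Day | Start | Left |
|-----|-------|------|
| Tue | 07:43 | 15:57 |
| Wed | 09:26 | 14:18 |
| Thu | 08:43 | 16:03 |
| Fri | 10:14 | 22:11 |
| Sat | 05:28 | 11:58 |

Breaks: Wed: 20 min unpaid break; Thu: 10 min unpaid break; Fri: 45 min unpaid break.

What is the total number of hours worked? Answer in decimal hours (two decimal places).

37.63 hours

Tue: 07:43–15:57 = 8 h 14 min
Wed: 09:26–14:18 = 4 h 52 min; less 20 min break → 4 h 32 min
Thu: 08:43–16:03 = 7 h 20 min; less 10 min break → 7 h 10 min
Fri: 10:14–22:11 = 11 h 57 min; less 45 min break → 11 h 12 min
Sat: 05:28–11:58 = 6 h 30 min
Total: 8 h 14 min + 4 h 32 min + 7 h 10 min + 11 h 12 min + 6 h 30 min = 37 h 38 min.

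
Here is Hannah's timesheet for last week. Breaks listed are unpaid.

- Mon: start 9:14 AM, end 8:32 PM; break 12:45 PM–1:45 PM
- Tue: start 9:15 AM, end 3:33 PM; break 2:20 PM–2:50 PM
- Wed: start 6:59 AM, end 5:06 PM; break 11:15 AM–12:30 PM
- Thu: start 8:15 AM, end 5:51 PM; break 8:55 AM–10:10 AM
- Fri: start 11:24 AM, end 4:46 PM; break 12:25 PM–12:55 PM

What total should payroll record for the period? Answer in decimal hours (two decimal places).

Mon: 9:14 AM–8:32 PM = 11 h 18 min; less 60 min break → 10 h 18 min
Tue: 9:15 AM–3:33 PM = 6 h 18 min; less 30 min break → 5 h 48 min
Wed: 6:59 AM–5:06 PM = 10 h 7 min; less 75 min break → 8 h 52 min
Thu: 8:15 AM–5:51 PM = 9 h 36 min; less 75 min break → 8 h 21 min
Fri: 11:24 AM–4:46 PM = 5 h 22 min; less 30 min break → 4 h 52 min
Total: 10 h 18 min + 5 h 48 min + 8 h 52 min + 8 h 21 min + 4 h 52 min = 38 h 11 min.

38.18 hours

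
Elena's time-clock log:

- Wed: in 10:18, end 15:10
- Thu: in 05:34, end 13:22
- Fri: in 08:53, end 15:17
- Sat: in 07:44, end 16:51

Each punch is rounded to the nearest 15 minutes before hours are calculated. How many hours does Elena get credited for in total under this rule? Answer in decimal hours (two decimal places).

Wed: in 10:18→10:15, out 15:10→15:15; 5 h 0 min
Thu: in 05:34→05:30, out 13:22→13:15; 7 h 45 min
Fri: in 08:53→09:00, out 15:17→15:15; 6 h 15 min
Sat: in 07:44→07:45, out 16:51→16:45; 9 h 0 min
Total credited: 28 h 0 min.

28.00 hours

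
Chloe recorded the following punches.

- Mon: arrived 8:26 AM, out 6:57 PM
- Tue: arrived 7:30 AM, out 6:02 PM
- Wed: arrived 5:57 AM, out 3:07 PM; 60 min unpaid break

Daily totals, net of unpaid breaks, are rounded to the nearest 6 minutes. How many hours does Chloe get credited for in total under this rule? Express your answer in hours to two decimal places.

Mon: 8:26 AM–6:57 PM = 10 h 31 min → rounds to 10 h 30 min
Tue: 7:30 AM–6:02 PM = 10 h 32 min → rounds to 10 h 30 min
Wed: 5:57 AM–3:07 PM = 9 h 10 min − 60 min = 8 h 10 min → rounds to 8 h 12 min
Total credited: 29 h 12 min.

29.20 hours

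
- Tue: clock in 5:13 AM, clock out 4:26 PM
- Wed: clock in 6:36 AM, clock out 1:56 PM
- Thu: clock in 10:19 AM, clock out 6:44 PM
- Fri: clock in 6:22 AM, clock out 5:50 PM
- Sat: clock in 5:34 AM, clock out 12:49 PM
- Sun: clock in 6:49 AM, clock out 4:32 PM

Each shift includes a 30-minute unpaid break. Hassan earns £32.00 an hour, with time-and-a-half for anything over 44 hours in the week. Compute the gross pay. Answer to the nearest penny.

£1811.20

Tue: 5:13 AM–4:26 PM = 11 h 13 min; less 30 min break → 10 h 43 min
Wed: 6:36 AM–1:56 PM = 7 h 20 min; less 30 min break → 6 h 50 min
Thu: 10:19 AM–6:44 PM = 8 h 25 min; less 30 min break → 7 h 55 min
Fri: 6:22 AM–5:50 PM = 11 h 28 min; less 30 min break → 10 h 58 min
Sat: 5:34 AM–12:49 PM = 7 h 15 min; less 30 min break → 6 h 45 min
Sun: 6:49 AM–4:32 PM = 9 h 43 min; less 30 min break → 9 h 13 min
Total worked: 52 h 24 min = 3144 min.
Regular 44 h 0 min = 2640 min at £32.00/h; overtime 8 h 24 min = 504 min at £48.00/h.
Pay = (2640 × £32.00 + 504 × £48.00) ÷ 60 = £1811.20.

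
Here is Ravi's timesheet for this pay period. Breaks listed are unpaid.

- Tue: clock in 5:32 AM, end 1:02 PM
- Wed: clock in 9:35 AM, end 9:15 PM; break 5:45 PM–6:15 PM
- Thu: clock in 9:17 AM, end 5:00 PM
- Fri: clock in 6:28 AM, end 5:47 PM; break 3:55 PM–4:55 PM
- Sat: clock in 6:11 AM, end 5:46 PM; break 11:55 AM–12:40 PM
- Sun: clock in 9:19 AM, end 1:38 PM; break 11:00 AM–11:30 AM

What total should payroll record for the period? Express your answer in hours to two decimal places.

Tue: 5:32 AM–1:02 PM = 7 h 30 min
Wed: 9:35 AM–9:15 PM = 11 h 40 min; less 30 min break → 11 h 10 min
Thu: 9:17 AM–5:00 PM = 7 h 43 min
Fri: 6:28 AM–5:47 PM = 11 h 19 min; less 60 min break → 10 h 19 min
Sat: 6:11 AM–5:46 PM = 11 h 35 min; less 45 min break → 10 h 50 min
Sun: 9:19 AM–1:38 PM = 4 h 19 min; less 30 min break → 3 h 49 min
Total: 7 h 30 min + 11 h 10 min + 7 h 43 min + 10 h 19 min + 10 h 50 min + 3 h 49 min = 51 h 21 min.

51.35 hours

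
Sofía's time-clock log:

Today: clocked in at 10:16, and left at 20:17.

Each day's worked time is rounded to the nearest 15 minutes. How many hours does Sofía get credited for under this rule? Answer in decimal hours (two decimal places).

10.00 hours

Today: 10:16–20:17 = 10 h 1 min → rounds to 10 h 0 min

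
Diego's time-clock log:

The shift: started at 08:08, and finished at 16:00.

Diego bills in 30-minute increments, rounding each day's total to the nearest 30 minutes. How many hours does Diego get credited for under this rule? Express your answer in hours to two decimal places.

8.00 hours

The shift: 08:08–16:00 = 7 h 52 min → rounds to 8 h 0 min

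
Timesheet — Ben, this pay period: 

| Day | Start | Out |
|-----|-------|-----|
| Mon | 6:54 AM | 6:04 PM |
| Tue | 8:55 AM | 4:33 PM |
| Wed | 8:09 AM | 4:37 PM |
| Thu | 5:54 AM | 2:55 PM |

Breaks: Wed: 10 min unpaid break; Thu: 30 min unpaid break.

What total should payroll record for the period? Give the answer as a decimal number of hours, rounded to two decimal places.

35.62 hours

Mon: 6:54 AM–6:04 PM = 11 h 10 min
Tue: 8:55 AM–4:33 PM = 7 h 38 min
Wed: 8:09 AM–4:37 PM = 8 h 28 min; less 10 min break → 8 h 18 min
Thu: 5:54 AM–2:55 PM = 9 h 1 min; less 30 min break → 8 h 31 min
Total: 11 h 10 min + 7 h 38 min + 8 h 18 min + 8 h 31 min = 35 h 37 min.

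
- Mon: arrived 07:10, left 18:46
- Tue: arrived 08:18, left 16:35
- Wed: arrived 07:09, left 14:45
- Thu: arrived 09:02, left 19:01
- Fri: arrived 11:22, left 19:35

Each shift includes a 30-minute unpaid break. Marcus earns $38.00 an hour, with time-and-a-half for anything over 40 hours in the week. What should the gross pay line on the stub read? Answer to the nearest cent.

Mon: 07:10–18:46 = 11 h 36 min; less 30 min break → 11 h 6 min
Tue: 08:18–16:35 = 8 h 17 min; less 30 min break → 7 h 47 min
Wed: 07:09–14:45 = 7 h 36 min; less 30 min break → 7 h 6 min
Thu: 09:02–19:01 = 9 h 59 min; less 30 min break → 9 h 29 min
Fri: 11:22–19:35 = 8 h 13 min; less 30 min break → 7 h 43 min
Total worked: 43 h 11 min = 2591 min.
Regular 40 h 0 min = 2400 min at $38.00/h; overtime 3 h 11 min = 191 min at $57.00/h.
Pay = (2400 × $38.00 + 191 × $57.00) ÷ 60 = $1701.45.

$1701.45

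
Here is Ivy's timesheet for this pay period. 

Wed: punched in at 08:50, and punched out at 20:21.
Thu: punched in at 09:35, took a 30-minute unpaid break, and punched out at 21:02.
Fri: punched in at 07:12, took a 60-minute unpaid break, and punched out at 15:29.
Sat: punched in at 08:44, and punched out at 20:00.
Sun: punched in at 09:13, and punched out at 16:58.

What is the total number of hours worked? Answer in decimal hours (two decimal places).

48.77 hours

Wed: 08:50–20:21 = 11 h 31 min
Thu: 09:35–21:02 = 11 h 27 min; less 30 min break → 10 h 57 min
Fri: 07:12–15:29 = 8 h 17 min; less 60 min break → 7 h 17 min
Sat: 08:44–20:00 = 11 h 16 min
Sun: 09:13–16:58 = 7 h 45 min
Total: 11 h 31 min + 10 h 57 min + 7 h 17 min + 11 h 16 min + 7 h 45 min = 48 h 46 min.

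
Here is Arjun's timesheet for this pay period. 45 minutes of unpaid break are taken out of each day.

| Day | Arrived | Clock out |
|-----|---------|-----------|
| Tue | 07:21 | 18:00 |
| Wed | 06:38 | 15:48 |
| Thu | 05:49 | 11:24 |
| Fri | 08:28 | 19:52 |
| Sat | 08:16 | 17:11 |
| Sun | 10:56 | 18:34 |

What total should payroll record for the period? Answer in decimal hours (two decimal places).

Tue: 07:21–18:00 = 10 h 39 min; less 45 min break → 9 h 54 min
Wed: 06:38–15:48 = 9 h 10 min; less 45 min break → 8 h 25 min
Thu: 05:49–11:24 = 5 h 35 min; less 45 min break → 4 h 50 min
Fri: 08:28–19:52 = 11 h 24 min; less 45 min break → 10 h 39 min
Sat: 08:16–17:11 = 8 h 55 min; less 45 min break → 8 h 10 min
Sun: 10:56–18:34 = 7 h 38 min; less 45 min break → 6 h 53 min
Total: 9 h 54 min + 8 h 25 min + 4 h 50 min + 10 h 39 min + 8 h 10 min + 6 h 53 min = 48 h 51 min.

48.85 hours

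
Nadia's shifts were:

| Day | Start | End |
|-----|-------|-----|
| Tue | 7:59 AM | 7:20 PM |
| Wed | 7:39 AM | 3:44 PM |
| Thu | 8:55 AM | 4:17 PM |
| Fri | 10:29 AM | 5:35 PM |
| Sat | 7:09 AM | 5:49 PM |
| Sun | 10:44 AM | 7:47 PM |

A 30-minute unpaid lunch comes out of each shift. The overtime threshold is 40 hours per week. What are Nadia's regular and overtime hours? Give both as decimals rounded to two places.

Regular 40.00 hours, overtime 10.62 hours

Tue: 7:59 AM–7:20 PM = 11 h 21 min; less 30 min break → 10 h 51 min
Wed: 7:39 AM–3:44 PM = 8 h 5 min; less 30 min break → 7 h 35 min
Thu: 8:55 AM–4:17 PM = 7 h 22 min; less 30 min break → 6 h 52 min
Fri: 10:29 AM–5:35 PM = 7 h 6 min; less 30 min break → 6 h 36 min
Sat: 7:09 AM–5:49 PM = 10 h 40 min; less 30 min break → 10 h 10 min
Sun: 10:44 AM–7:47 PM = 9 h 3 min; less 30 min break → 8 h 33 min
Total worked: 50 h 37 min = 50.62 h.
Threshold 40 h → overtime 10 h 37 min, regular 40 h 0 min.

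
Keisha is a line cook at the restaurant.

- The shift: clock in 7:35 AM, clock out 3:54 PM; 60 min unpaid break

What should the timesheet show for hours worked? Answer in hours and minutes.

7 h 19 min

The shift: 7:35 AM–3:54 PM = 8 h 19 min; less 60 min break → 7 h 19 min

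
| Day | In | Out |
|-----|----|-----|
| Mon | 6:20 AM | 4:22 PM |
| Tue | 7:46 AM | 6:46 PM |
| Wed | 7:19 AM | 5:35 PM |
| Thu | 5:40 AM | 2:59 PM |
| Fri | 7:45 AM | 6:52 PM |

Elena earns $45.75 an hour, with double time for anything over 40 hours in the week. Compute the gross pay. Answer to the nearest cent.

Mon: 6:20 AM–4:22 PM = 10 h 2 min
Tue: 7:46 AM–6:46 PM = 11 h 0 min
Wed: 7:19 AM–5:35 PM = 10 h 16 min
Thu: 5:40 AM–2:59 PM = 9 h 19 min
Fri: 7:45 AM–6:52 PM = 11 h 7 min
Total worked: 51 h 44 min = 3104 min.
Regular 40 h 0 min = 2400 min at $45.75/h; overtime 11 h 44 min = 704 min at $91.50/h.
Pay = (2400 × $45.75 + 704 × $91.50) ÷ 60 = $2903.60.

$2903.60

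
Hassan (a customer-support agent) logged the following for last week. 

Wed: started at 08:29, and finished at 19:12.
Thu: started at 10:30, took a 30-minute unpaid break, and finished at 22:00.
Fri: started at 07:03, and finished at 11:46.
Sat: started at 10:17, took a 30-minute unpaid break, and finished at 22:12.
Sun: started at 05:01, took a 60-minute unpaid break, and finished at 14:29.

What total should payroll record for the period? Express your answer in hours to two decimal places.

Wed: 08:29–19:12 = 10 h 43 min
Thu: 10:30–22:00 = 11 h 30 min; less 30 min break → 11 h 0 min
Fri: 07:03–11:46 = 4 h 43 min
Sat: 10:17–22:12 = 11 h 55 min; less 30 min break → 11 h 25 min
Sun: 05:01–14:29 = 9 h 28 min; less 60 min break → 8 h 28 min
Total: 10 h 43 min + 11 h 0 min + 4 h 43 min + 11 h 25 min + 8 h 28 min = 46 h 19 min.

46.32 hours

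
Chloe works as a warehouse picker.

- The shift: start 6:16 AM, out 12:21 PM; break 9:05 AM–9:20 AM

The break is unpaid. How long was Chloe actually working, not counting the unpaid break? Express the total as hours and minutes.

The shift: 6:16 AM–12:21 PM = 6 h 5 min; less 15 min break → 5 h 50 min

5 h 50 min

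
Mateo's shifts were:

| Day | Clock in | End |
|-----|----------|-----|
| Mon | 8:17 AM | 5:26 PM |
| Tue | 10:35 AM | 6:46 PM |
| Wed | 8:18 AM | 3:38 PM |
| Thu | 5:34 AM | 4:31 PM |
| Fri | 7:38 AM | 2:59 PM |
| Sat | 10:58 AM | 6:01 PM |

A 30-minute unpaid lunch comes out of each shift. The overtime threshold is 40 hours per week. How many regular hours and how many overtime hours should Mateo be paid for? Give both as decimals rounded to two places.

Mon: 8:17 AM–5:26 PM = 9 h 9 min; less 30 min break → 8 h 39 min
Tue: 10:35 AM–6:46 PM = 8 h 11 min; less 30 min break → 7 h 41 min
Wed: 8:18 AM–3:38 PM = 7 h 20 min; less 30 min break → 6 h 50 min
Thu: 5:34 AM–4:31 PM = 10 h 57 min; less 30 min break → 10 h 27 min
Fri: 7:38 AM–2:59 PM = 7 h 21 min; less 30 min break → 6 h 51 min
Sat: 10:58 AM–6:01 PM = 7 h 3 min; less 30 min break → 6 h 33 min
Total worked: 47 h 1 min = 47.02 h.
Threshold 40 h → overtime 7 h 1 min, regular 40 h 0 min.

Regular 40.00 hours, overtime 7.02 hours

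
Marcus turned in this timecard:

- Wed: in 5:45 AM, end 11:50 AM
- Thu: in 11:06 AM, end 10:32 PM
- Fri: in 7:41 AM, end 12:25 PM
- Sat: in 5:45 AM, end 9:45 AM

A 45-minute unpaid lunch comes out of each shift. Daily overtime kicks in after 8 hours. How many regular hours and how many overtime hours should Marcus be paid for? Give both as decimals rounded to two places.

Regular 20.57 hours, overtime 2.68 hours

Wed: 5:45 AM–11:50 AM = 6 h 5 min; less 45 min break → 5 h 20 min
Thu: 11:06 AM–10:32 PM = 11 h 26 min; less 45 min break → 10 h 41 min
Fri: 7:41 AM–12:25 PM = 4 h 44 min; less 45 min break → 3 h 59 min
Sat: 5:45 AM–9:45 AM = 4 h 0 min; less 45 min break → 3 h 15 min
Wed reg 5 h 20 min / OT 0 h 0 min; Thu reg 8 h 0 min / OT 2 h 41 min; Fri reg 3 h 59 min / OT 0 h 0 min; Sat reg 3 h 15 min / OT 0 h 0 min.
Totals: regular 20 h 34 min, overtime 2 h 41 min.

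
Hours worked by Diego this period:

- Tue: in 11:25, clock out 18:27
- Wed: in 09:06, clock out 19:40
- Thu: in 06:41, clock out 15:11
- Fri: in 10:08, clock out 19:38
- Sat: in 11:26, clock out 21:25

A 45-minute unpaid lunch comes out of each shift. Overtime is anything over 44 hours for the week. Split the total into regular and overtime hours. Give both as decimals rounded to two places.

Tue: 11:25–18:27 = 7 h 2 min; less 45 min break → 6 h 17 min
Wed: 09:06–19:40 = 10 h 34 min; less 45 min break → 9 h 49 min
Thu: 06:41–15:11 = 8 h 30 min; less 45 min break → 7 h 45 min
Fri: 10:08–19:38 = 9 h 30 min; less 45 min break → 8 h 45 min
Sat: 11:26–21:25 = 9 h 59 min; less 45 min break → 9 h 14 min
Total worked: 41 h 50 min = 41.83 h.
Threshold 44 h → overtime 0 h 0 min, regular 41 h 50 min.

Regular 41.83 hours, overtime 0.00 hours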